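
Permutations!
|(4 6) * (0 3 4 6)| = 3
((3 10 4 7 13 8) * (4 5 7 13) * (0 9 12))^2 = ((0 9 12)(3 10 5 7 4 13 8))^2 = (0 12 9)(3 5 4 8 10 7 13)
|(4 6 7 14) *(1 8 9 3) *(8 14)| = 8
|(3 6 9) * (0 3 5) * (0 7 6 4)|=12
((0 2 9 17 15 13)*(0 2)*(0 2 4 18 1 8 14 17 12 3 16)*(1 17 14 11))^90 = (18)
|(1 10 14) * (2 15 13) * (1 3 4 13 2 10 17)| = 10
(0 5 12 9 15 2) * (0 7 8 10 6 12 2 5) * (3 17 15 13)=[0, 1, 7, 17, 4, 2, 12, 8, 10, 13, 6, 11, 9, 3, 14, 5, 16, 15]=(2 7 8 10 6 12 9 13 3 17 15 5)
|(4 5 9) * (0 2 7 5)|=6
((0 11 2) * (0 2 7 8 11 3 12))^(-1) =(0 12 3)(7 11 8)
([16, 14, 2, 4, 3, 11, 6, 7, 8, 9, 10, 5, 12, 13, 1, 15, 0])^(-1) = [16, 14, 2, 4, 3, 11, 6, 7, 8, 9, 10, 5, 12, 13, 1, 15, 0]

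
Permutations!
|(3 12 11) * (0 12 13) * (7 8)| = 10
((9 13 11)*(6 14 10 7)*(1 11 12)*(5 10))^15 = ((1 11 9 13 12)(5 10 7 6 14))^15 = (14)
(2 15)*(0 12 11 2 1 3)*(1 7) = (0 12 11 2 15 7 1 3) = [12, 3, 15, 0, 4, 5, 6, 1, 8, 9, 10, 2, 11, 13, 14, 7]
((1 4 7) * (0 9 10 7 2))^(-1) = (0 2 4 1 7 10 9)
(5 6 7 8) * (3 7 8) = [0, 1, 2, 7, 4, 6, 8, 3, 5] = (3 7)(5 6 8)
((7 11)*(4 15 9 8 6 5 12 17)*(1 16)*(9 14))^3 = ((1 16)(4 15 14 9 8 6 5 12 17)(7 11))^3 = (1 16)(4 9 5)(6 17 14)(7 11)(8 12 15)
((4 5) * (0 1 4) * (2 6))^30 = (6)(0 4)(1 5)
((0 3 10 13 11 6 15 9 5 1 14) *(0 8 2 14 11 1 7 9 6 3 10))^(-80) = (15)(0 11 13)(1 10 3)(2 14 8)(5 7 9)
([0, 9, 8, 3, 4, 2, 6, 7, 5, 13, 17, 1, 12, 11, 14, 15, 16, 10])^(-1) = (1 11 13 9)(2 5 8)(10 17)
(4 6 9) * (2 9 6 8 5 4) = [0, 1, 9, 3, 8, 4, 6, 7, 5, 2] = (2 9)(4 8 5)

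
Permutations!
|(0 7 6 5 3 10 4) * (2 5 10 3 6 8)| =8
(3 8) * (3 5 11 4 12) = [0, 1, 2, 8, 12, 11, 6, 7, 5, 9, 10, 4, 3] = (3 8 5 11 4 12)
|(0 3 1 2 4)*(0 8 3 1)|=|(0 1 2 4 8 3)|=6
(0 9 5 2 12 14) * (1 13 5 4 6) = (0 9 4 6 1 13 5 2 12 14) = [9, 13, 12, 3, 6, 2, 1, 7, 8, 4, 10, 11, 14, 5, 0]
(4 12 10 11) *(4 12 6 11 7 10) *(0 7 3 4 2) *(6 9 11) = (0 7 10 3 4 9 11 12 2) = [7, 1, 0, 4, 9, 5, 6, 10, 8, 11, 3, 12, 2]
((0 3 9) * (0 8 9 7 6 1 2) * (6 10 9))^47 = ((0 3 7 10 9 8 6 1 2))^47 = (0 7 9 6 2 3 10 8 1)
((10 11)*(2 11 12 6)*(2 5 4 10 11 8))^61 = ((2 8)(4 10 12 6 5))^61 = (2 8)(4 10 12 6 5)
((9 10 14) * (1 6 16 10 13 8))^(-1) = (1 8 13 9 14 10 16 6)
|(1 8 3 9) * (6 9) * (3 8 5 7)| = 6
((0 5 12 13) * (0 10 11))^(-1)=((0 5 12 13 10 11))^(-1)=(0 11 10 13 12 5)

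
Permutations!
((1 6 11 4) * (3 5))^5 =(1 6 11 4)(3 5)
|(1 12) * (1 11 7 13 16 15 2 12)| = 7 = |(2 12 11 7 13 16 15)|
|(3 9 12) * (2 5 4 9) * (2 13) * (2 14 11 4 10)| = 21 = |(2 5 10)(3 13 14 11 4 9 12)|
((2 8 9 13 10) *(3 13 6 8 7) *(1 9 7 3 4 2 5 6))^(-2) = (2 7 6 10 3 4 8 5 13)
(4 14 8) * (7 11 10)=(4 14 8)(7 11 10)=[0, 1, 2, 3, 14, 5, 6, 11, 4, 9, 7, 10, 12, 13, 8]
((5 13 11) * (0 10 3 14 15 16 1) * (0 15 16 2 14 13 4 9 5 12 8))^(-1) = ((0 10 3 13 11 12 8)(1 15 2 14 16)(4 9 5))^(-1) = (0 8 12 11 13 3 10)(1 16 14 2 15)(4 5 9)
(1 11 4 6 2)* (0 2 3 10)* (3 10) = [2, 11, 1, 3, 6, 5, 10, 7, 8, 9, 0, 4] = (0 2 1 11 4 6 10)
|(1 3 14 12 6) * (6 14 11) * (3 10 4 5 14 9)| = 10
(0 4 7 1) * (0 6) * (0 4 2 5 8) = [2, 6, 5, 3, 7, 8, 4, 1, 0] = (0 2 5 8)(1 6 4 7)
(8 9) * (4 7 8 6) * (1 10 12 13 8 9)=(1 10 12 13 8)(4 7 9 6)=[0, 10, 2, 3, 7, 5, 4, 9, 1, 6, 12, 11, 13, 8]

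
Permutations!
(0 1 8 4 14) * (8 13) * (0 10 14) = [1, 13, 2, 3, 0, 5, 6, 7, 4, 9, 14, 11, 12, 8, 10] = (0 1 13 8 4)(10 14)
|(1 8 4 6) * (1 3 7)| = 6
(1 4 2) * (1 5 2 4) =(2 5) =[0, 1, 5, 3, 4, 2]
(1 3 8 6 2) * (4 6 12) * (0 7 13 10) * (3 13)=(0 7 3 8 12 4 6 2 1 13 10)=[7, 13, 1, 8, 6, 5, 2, 3, 12, 9, 0, 11, 4, 10]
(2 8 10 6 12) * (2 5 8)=(5 8 10 6 12)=[0, 1, 2, 3, 4, 8, 12, 7, 10, 9, 6, 11, 5]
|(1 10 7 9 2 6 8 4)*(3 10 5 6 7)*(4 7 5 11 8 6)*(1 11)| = 14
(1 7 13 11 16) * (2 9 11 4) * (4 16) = (1 7 13 16)(2 9 11 4) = [0, 7, 9, 3, 2, 5, 6, 13, 8, 11, 10, 4, 12, 16, 14, 15, 1]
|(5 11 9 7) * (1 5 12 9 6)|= |(1 5 11 6)(7 12 9)|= 12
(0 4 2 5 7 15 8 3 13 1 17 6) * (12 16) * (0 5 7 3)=[4, 17, 7, 13, 2, 3, 5, 15, 0, 9, 10, 11, 16, 1, 14, 8, 12, 6]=(0 4 2 7 15 8)(1 17 6 5 3 13)(12 16)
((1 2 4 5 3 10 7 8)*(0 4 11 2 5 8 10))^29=((0 4 8 1 5 3)(2 11)(7 10))^29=(0 3 5 1 8 4)(2 11)(7 10)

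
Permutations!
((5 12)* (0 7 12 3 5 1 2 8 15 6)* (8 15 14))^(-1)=((0 7 12 1 2 15 6)(3 5)(8 14))^(-1)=(0 6 15 2 1 12 7)(3 5)(8 14)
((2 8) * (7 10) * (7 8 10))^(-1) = (2 8 10)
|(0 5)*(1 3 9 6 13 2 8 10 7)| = 18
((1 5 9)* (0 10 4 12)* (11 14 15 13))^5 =(0 10 4 12)(1 9 5)(11 14 15 13)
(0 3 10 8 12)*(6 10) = (0 3 6 10 8 12) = [3, 1, 2, 6, 4, 5, 10, 7, 12, 9, 8, 11, 0]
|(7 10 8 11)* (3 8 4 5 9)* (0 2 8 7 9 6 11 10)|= 11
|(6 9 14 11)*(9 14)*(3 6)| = 4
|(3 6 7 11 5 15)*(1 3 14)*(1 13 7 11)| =9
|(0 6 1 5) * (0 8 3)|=6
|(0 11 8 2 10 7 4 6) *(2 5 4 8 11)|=8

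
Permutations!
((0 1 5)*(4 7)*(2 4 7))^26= ((7)(0 1 5)(2 4))^26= (7)(0 5 1)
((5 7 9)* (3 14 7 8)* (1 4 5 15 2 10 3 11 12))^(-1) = (1 12 11 8 5 4)(2 15 9 7 14 3 10)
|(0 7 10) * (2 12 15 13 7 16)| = 8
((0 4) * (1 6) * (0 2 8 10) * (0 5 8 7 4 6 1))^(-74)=((0 6)(2 7 4)(5 8 10))^(-74)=(2 7 4)(5 8 10)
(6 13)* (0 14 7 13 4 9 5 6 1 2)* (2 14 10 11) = (0 10 11 2)(1 14 7 13)(4 9 5 6) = [10, 14, 0, 3, 9, 6, 4, 13, 8, 5, 11, 2, 12, 1, 7]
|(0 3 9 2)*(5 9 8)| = 6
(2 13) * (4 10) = [0, 1, 13, 3, 10, 5, 6, 7, 8, 9, 4, 11, 12, 2] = (2 13)(4 10)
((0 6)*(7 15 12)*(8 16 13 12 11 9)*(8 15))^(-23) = (0 6)(7 16 12 8 13)(9 15 11)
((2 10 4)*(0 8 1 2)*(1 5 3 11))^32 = ((0 8 5 3 11 1 2 10 4))^32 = (0 1 8 2 5 10 3 4 11)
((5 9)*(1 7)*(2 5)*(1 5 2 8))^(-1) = (1 8 9 5 7) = ((1 7 5 9 8))^(-1)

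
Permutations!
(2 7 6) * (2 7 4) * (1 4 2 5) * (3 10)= (1 4 5)(3 10)(6 7)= [0, 4, 2, 10, 5, 1, 7, 6, 8, 9, 3]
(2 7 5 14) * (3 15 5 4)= (2 7 4 3 15 5 14)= [0, 1, 7, 15, 3, 14, 6, 4, 8, 9, 10, 11, 12, 13, 2, 5]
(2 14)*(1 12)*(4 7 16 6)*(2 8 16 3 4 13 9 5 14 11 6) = (1 12)(2 11 6 13 9 5 14 8 16)(3 4 7) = [0, 12, 11, 4, 7, 14, 13, 3, 16, 5, 10, 6, 1, 9, 8, 15, 2]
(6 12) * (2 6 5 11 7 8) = (2 6 12 5 11 7 8) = [0, 1, 6, 3, 4, 11, 12, 8, 2, 9, 10, 7, 5]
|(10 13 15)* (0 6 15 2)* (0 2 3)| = 6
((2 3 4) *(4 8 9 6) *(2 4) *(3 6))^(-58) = ((2 6)(3 8 9))^(-58) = (3 9 8)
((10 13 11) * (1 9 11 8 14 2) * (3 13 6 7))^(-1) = (1 2 14 8 13 3 7 6 10 11 9)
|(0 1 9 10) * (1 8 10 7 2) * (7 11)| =15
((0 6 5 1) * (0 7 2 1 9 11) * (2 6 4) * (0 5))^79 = ((0 4 2 1 7 6)(5 9 11))^79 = (0 4 2 1 7 6)(5 9 11)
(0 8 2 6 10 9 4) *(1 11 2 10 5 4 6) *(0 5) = (0 8 10 9 6)(1 11 2)(4 5) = [8, 11, 1, 3, 5, 4, 0, 7, 10, 6, 9, 2]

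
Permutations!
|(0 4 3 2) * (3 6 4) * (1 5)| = 6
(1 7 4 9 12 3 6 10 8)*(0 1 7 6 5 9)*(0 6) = (0 1)(3 5 9 12)(4 6 10 8 7) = [1, 0, 2, 5, 6, 9, 10, 4, 7, 12, 8, 11, 3]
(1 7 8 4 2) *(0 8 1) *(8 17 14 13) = (0 17 14 13 8 4 2)(1 7) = [17, 7, 0, 3, 2, 5, 6, 1, 4, 9, 10, 11, 12, 8, 13, 15, 16, 14]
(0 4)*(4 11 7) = [11, 1, 2, 3, 0, 5, 6, 4, 8, 9, 10, 7] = (0 11 7 4)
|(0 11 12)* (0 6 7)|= 5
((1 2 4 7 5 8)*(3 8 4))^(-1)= (1 8 3 2)(4 5 7)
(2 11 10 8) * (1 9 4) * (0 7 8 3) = (0 7 8 2 11 10 3)(1 9 4) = [7, 9, 11, 0, 1, 5, 6, 8, 2, 4, 3, 10]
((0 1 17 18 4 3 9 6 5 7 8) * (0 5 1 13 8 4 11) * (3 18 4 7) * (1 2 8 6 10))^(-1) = ((0 13 6 2 8 5 3 9 10 1 17 4 18 11))^(-1) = (0 11 18 4 17 1 10 9 3 5 8 2 6 13)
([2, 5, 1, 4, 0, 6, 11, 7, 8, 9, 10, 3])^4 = [6, 3, 11, 1, 5, 4, 0, 7, 8, 9, 10, 2]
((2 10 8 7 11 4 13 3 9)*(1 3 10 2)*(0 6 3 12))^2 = (0 3 1)(4 10 7)(6 9 12)(8 11 13)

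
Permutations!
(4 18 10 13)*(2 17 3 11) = [0, 1, 17, 11, 18, 5, 6, 7, 8, 9, 13, 2, 12, 4, 14, 15, 16, 3, 10] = (2 17 3 11)(4 18 10 13)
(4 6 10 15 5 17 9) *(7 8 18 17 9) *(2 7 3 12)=[0, 1, 7, 12, 6, 9, 10, 8, 18, 4, 15, 11, 2, 13, 14, 5, 16, 3, 17]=(2 7 8 18 17 3 12)(4 6 10 15 5 9)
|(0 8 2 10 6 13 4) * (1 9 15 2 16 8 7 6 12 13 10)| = |(0 7 6 10 12 13 4)(1 9 15 2)(8 16)| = 28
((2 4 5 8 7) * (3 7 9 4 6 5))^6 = (2 3 9 5)(4 8 6 7)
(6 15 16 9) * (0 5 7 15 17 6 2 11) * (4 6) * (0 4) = (0 5 7 15 16 9 2 11 4 6 17) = [5, 1, 11, 3, 6, 7, 17, 15, 8, 2, 10, 4, 12, 13, 14, 16, 9, 0]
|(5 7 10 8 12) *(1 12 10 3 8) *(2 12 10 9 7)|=12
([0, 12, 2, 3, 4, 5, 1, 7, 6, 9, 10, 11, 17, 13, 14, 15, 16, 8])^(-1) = [0, 6, 2, 3, 4, 5, 8, 7, 17, 9, 10, 11, 1, 13, 14, 15, 16, 12]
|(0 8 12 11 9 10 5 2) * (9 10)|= |(0 8 12 11 10 5 2)|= 7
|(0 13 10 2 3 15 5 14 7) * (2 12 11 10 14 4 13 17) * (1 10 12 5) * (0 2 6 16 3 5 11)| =30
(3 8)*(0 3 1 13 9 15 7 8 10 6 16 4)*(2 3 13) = [13, 2, 3, 10, 0, 5, 16, 8, 1, 15, 6, 11, 12, 9, 14, 7, 4] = (0 13 9 15 7 8 1 2 3 10 6 16 4)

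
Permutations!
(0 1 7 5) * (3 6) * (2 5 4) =(0 1 7 4 2 5)(3 6) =[1, 7, 5, 6, 2, 0, 3, 4]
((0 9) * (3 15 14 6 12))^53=((0 9)(3 15 14 6 12))^53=(0 9)(3 6 15 12 14)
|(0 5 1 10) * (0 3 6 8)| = |(0 5 1 10 3 6 8)| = 7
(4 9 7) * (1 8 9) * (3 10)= (1 8 9 7 4)(3 10)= [0, 8, 2, 10, 1, 5, 6, 4, 9, 7, 3]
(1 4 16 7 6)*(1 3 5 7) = [0, 4, 2, 5, 16, 7, 3, 6, 8, 9, 10, 11, 12, 13, 14, 15, 1] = (1 4 16)(3 5 7 6)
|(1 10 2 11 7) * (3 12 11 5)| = 8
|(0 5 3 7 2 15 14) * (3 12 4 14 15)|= |(15)(0 5 12 4 14)(2 3 7)|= 15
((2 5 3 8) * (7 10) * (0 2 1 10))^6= ((0 2 5 3 8 1 10 7))^6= (0 10 8 5)(1 3 2 7)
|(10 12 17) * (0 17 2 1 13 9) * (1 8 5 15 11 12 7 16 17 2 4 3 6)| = 52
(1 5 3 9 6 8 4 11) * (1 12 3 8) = [0, 5, 2, 9, 11, 8, 1, 7, 4, 6, 10, 12, 3] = (1 5 8 4 11 12 3 9 6)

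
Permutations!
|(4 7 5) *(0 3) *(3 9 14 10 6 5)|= 9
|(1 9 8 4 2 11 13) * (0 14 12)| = |(0 14 12)(1 9 8 4 2 11 13)| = 21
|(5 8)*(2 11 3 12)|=|(2 11 3 12)(5 8)|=4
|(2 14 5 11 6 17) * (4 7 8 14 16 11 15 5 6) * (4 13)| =|(2 16 11 13 4 7 8 14 6 17)(5 15)| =10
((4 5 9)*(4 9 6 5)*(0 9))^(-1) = ((0 9)(5 6))^(-1) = (0 9)(5 6)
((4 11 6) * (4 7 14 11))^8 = ((6 7 14 11))^8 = (14)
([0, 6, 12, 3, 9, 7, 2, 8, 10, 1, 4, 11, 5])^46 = [0, 8, 4, 3, 5, 1, 10, 6, 2, 7, 12, 11, 9]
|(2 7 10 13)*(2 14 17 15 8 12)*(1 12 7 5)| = 28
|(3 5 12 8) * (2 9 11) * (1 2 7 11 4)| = 4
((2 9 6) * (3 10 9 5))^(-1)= (2 6 9 10 3 5)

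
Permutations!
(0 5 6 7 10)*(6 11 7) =[5, 1, 2, 3, 4, 11, 6, 10, 8, 9, 0, 7] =(0 5 11 7 10)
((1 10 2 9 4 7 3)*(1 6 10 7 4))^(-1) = (1 9 2 10 6 3 7)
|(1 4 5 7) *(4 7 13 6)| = 4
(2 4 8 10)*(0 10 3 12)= (0 10 2 4 8 3 12)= [10, 1, 4, 12, 8, 5, 6, 7, 3, 9, 2, 11, 0]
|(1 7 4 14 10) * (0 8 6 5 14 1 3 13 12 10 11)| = |(0 8 6 5 14 11)(1 7 4)(3 13 12 10)| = 12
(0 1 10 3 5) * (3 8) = (0 1 10 8 3 5) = [1, 10, 2, 5, 4, 0, 6, 7, 3, 9, 8]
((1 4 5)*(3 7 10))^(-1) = (1 5 4)(3 10 7)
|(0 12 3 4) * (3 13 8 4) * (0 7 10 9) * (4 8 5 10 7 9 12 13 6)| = |(0 13 5 10 12 6 4 9)| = 8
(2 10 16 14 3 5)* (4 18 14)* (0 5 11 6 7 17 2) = (0 5)(2 10 16 4 18 14 3 11 6 7 17) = [5, 1, 10, 11, 18, 0, 7, 17, 8, 9, 16, 6, 12, 13, 3, 15, 4, 2, 14]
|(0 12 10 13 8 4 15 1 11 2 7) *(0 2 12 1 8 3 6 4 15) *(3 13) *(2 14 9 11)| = |(0 1 2 7 14 9 11 12 10 3 6 4)(8 15)| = 12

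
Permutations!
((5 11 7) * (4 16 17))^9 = (17)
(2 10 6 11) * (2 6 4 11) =(2 10 4 11 6) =[0, 1, 10, 3, 11, 5, 2, 7, 8, 9, 4, 6]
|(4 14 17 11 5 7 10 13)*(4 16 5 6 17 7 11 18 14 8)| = 10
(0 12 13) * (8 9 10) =(0 12 13)(8 9 10) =[12, 1, 2, 3, 4, 5, 6, 7, 9, 10, 8, 11, 13, 0]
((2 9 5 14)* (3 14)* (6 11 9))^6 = (2 14 3 5 9 11 6)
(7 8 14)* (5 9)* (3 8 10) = [0, 1, 2, 8, 4, 9, 6, 10, 14, 5, 3, 11, 12, 13, 7] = (3 8 14 7 10)(5 9)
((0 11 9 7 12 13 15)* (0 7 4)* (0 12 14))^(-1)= ((0 11 9 4 12 13 15 7 14))^(-1)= (0 14 7 15 13 12 4 9 11)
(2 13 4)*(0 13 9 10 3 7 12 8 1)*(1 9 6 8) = (0 13 4 2 6 8 9 10 3 7 12 1) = [13, 0, 6, 7, 2, 5, 8, 12, 9, 10, 3, 11, 1, 4]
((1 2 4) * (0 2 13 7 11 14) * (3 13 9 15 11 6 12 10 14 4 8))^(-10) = (15)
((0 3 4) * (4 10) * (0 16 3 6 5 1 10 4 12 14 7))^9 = ((0 6 5 1 10 12 14 7)(3 4 16))^9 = (16)(0 6 5 1 10 12 14 7)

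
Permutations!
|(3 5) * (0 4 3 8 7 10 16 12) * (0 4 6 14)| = 24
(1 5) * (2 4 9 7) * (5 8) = [0, 8, 4, 3, 9, 1, 6, 2, 5, 7] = (1 8 5)(2 4 9 7)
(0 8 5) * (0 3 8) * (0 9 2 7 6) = (0 9 2 7 6)(3 8 5) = [9, 1, 7, 8, 4, 3, 0, 6, 5, 2]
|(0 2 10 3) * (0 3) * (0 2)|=2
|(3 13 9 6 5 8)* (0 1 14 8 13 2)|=|(0 1 14 8 3 2)(5 13 9 6)|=12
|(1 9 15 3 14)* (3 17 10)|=7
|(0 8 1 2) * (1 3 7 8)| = |(0 1 2)(3 7 8)| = 3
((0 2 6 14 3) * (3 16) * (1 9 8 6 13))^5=((0 2 13 1 9 8 6 14 16 3))^5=(0 8)(1 16)(2 6)(3 9)(13 14)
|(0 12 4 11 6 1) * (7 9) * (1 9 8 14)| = 10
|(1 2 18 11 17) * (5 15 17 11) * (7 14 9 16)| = |(1 2 18 5 15 17)(7 14 9 16)| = 12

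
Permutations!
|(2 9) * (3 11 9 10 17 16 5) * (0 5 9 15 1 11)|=15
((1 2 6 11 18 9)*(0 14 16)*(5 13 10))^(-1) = (0 16 14)(1 9 18 11 6 2)(5 10 13)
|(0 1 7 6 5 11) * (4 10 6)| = 8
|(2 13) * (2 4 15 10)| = 5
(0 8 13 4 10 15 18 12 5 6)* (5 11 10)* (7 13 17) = (0 8 17 7 13 4 5 6)(10 15 18 12 11) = [8, 1, 2, 3, 5, 6, 0, 13, 17, 9, 15, 10, 11, 4, 14, 18, 16, 7, 12]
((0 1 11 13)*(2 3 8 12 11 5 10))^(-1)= (0 13 11 12 8 3 2 10 5 1)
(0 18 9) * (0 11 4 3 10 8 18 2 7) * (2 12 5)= [12, 1, 7, 10, 3, 2, 6, 0, 18, 11, 8, 4, 5, 13, 14, 15, 16, 17, 9]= (0 12 5 2 7)(3 10 8 18 9 11 4)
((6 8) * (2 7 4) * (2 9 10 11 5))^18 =(2 10 7 11 4 5 9)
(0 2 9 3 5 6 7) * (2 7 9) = (0 7)(3 5 6 9) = [7, 1, 2, 5, 4, 6, 9, 0, 8, 3]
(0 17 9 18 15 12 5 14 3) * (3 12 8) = (0 17 9 18 15 8 3)(5 14 12) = [17, 1, 2, 0, 4, 14, 6, 7, 3, 18, 10, 11, 5, 13, 12, 8, 16, 9, 15]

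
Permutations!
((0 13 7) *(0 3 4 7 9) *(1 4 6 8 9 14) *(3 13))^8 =((0 3 6 8 9)(1 4 7 13 14))^8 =(0 8 3 9 6)(1 13 4 14 7)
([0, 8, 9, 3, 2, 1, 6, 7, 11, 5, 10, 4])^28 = [0, 1, 2, 3, 4, 5, 6, 7, 8, 9, 10, 11]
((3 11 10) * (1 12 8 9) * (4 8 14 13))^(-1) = (1 9 8 4 13 14 12)(3 10 11)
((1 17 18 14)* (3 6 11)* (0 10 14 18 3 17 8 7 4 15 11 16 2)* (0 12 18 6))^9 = (0 17 15 7 1 10 3 11 4 8 14)(2 16 6 18 12)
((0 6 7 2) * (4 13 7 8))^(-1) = (0 2 7 13 4 8 6)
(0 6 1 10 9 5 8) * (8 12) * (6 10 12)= (0 10 9 5 6 1 12 8)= [10, 12, 2, 3, 4, 6, 1, 7, 0, 5, 9, 11, 8]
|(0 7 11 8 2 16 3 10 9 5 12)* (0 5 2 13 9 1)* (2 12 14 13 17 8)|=40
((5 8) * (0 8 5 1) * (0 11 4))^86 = (0 8 1 11 4)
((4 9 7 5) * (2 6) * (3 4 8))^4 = ((2 6)(3 4 9 7 5 8))^4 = (3 5 9)(4 8 7)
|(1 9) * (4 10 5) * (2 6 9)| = |(1 2 6 9)(4 10 5)| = 12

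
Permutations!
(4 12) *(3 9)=[0, 1, 2, 9, 12, 5, 6, 7, 8, 3, 10, 11, 4]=(3 9)(4 12)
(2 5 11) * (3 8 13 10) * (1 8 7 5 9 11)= (1 8 13 10 3 7 5)(2 9 11)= [0, 8, 9, 7, 4, 1, 6, 5, 13, 11, 3, 2, 12, 10]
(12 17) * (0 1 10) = (0 1 10)(12 17) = [1, 10, 2, 3, 4, 5, 6, 7, 8, 9, 0, 11, 17, 13, 14, 15, 16, 12]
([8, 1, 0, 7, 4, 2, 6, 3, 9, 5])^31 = [8, 1, 0, 7, 4, 2, 6, 3, 9, 5]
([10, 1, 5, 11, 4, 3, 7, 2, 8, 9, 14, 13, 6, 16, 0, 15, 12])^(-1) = (0 14 10)(2 7 6 12 16 13 11 3 5)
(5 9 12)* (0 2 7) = (0 2 7)(5 9 12) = [2, 1, 7, 3, 4, 9, 6, 0, 8, 12, 10, 11, 5]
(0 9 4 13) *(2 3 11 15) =[9, 1, 3, 11, 13, 5, 6, 7, 8, 4, 10, 15, 12, 0, 14, 2] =(0 9 4 13)(2 3 11 15)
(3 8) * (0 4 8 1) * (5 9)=(0 4 8 3 1)(5 9)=[4, 0, 2, 1, 8, 9, 6, 7, 3, 5]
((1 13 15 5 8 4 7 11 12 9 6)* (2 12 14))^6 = ((1 13 15 5 8 4 7 11 14 2 12 9 6))^6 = (1 7 6 4 9 8 12 5 2 15 14 13 11)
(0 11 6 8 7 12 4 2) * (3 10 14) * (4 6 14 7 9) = [11, 1, 0, 10, 2, 5, 8, 12, 9, 4, 7, 14, 6, 13, 3] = (0 11 14 3 10 7 12 6 8 9 4 2)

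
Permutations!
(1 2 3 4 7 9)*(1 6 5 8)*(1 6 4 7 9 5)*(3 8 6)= (1 2 8 3 7 5 6)(4 9)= [0, 2, 8, 7, 9, 6, 1, 5, 3, 4]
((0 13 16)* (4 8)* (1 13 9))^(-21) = (0 16 13 1 9)(4 8)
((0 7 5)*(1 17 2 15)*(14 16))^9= (1 17 2 15)(14 16)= ((0 7 5)(1 17 2 15)(14 16))^9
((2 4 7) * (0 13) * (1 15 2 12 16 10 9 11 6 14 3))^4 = ((0 13)(1 15 2 4 7 12 16 10 9 11 6 14 3))^4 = (1 7 9 3 4 10 14 2 16 6 15 12 11)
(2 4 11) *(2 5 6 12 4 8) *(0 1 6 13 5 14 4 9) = (0 1 6 12 9)(2 8)(4 11 14)(5 13) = [1, 6, 8, 3, 11, 13, 12, 7, 2, 0, 10, 14, 9, 5, 4]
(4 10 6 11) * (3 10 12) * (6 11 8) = [0, 1, 2, 10, 12, 5, 8, 7, 6, 9, 11, 4, 3] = (3 10 11 4 12)(6 8)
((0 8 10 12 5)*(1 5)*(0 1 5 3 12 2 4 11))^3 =((0 8 10 2 4 11)(1 3 12 5))^3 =(0 2)(1 5 12 3)(4 8)(10 11)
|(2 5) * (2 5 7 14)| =3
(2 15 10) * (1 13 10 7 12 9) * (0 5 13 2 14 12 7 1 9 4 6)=(0 5 13 10 14 12 4 6)(1 2 15)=[5, 2, 15, 3, 6, 13, 0, 7, 8, 9, 14, 11, 4, 10, 12, 1]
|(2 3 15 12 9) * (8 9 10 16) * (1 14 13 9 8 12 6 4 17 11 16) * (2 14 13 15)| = |(1 13 9 14 15 6 4 17 11 16 12 10)(2 3)| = 12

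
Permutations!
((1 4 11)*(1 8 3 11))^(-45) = (11)(1 4)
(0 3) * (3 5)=[5, 1, 2, 0, 4, 3]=(0 5 3)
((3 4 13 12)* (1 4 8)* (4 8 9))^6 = (3 9 4 13 12)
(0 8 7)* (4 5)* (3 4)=(0 8 7)(3 4 5)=[8, 1, 2, 4, 5, 3, 6, 0, 7]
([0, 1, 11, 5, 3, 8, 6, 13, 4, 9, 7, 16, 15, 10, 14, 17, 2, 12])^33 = [0, 1, 2, 5, 3, 8, 6, 7, 4, 9, 10, 11, 12, 13, 14, 15, 16, 17]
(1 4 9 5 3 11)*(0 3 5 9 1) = (0 3 11)(1 4) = [3, 4, 2, 11, 1, 5, 6, 7, 8, 9, 10, 0]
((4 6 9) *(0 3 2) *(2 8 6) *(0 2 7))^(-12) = ((0 3 8 6 9 4 7))^(-12) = (0 8 9 7 3 6 4)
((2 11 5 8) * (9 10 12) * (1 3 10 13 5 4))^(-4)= (1 8 12 4 5 10 11 13 3 2 9)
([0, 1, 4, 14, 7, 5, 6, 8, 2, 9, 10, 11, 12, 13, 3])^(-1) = (2 8 7 4)(3 14)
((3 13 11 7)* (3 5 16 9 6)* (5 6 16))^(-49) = (3 13 11 7 6)(9 16)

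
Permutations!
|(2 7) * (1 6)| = |(1 6)(2 7)| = 2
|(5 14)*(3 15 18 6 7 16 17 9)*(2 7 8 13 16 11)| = 18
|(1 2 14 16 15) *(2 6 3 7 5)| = |(1 6 3 7 5 2 14 16 15)| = 9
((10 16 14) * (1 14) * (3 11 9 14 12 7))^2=((1 12 7 3 11 9 14 10 16))^2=(1 7 11 14 16 12 3 9 10)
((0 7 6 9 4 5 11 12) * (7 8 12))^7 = (0 8 12)(4 5 11 7 6 9)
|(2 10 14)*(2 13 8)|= 5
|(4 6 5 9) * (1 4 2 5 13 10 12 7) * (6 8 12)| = 15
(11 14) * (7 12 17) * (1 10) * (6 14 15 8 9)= [0, 10, 2, 3, 4, 5, 14, 12, 9, 6, 1, 15, 17, 13, 11, 8, 16, 7]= (1 10)(6 14 11 15 8 9)(7 12 17)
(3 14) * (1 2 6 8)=(1 2 6 8)(3 14)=[0, 2, 6, 14, 4, 5, 8, 7, 1, 9, 10, 11, 12, 13, 3]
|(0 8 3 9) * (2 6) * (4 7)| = 4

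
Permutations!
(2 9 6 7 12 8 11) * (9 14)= (2 14 9 6 7 12 8 11)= [0, 1, 14, 3, 4, 5, 7, 12, 11, 6, 10, 2, 8, 13, 9]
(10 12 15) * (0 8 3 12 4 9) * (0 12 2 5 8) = [0, 1, 5, 2, 9, 8, 6, 7, 3, 12, 4, 11, 15, 13, 14, 10] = (2 5 8 3)(4 9 12 15 10)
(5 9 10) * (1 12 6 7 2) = [0, 12, 1, 3, 4, 9, 7, 2, 8, 10, 5, 11, 6] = (1 12 6 7 2)(5 9 10)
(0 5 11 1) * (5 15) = (0 15 5 11 1) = [15, 0, 2, 3, 4, 11, 6, 7, 8, 9, 10, 1, 12, 13, 14, 5]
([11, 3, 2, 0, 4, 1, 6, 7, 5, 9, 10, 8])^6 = [0, 1, 2, 3, 4, 5, 6, 7, 8, 9, 10, 11]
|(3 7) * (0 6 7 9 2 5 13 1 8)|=10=|(0 6 7 3 9 2 5 13 1 8)|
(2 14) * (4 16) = (2 14)(4 16) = [0, 1, 14, 3, 16, 5, 6, 7, 8, 9, 10, 11, 12, 13, 2, 15, 4]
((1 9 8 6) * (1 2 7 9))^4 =((2 7 9 8 6))^4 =(2 6 8 9 7)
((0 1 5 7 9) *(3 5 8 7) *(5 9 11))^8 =((0 1 8 7 11 5 3 9))^8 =(11)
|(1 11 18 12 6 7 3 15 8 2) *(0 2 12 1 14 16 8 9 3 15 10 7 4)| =|(0 2 14 16 8 12 6 4)(1 11 18)(3 10 7 15 9)| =120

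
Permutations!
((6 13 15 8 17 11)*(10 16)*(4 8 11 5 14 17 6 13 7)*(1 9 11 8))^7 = (1 7 8 13 9 4 6 15 11)(5 14 17)(10 16) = ((1 9 11 13 15 8 6 7 4)(5 14 17)(10 16))^7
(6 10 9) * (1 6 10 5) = (1 6 5)(9 10) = [0, 6, 2, 3, 4, 1, 5, 7, 8, 10, 9]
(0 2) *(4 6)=[2, 1, 0, 3, 6, 5, 4]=(0 2)(4 6)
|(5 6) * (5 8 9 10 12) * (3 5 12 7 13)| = 8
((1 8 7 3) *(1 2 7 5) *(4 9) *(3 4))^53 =(1 5 8)(2 9 7 3 4)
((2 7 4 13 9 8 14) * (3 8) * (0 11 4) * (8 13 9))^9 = ((0 11 4 9 3 13 8 14 2 7))^9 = (0 7 2 14 8 13 3 9 4 11)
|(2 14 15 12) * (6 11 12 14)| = 4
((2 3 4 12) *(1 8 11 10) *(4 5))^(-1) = ((1 8 11 10)(2 3 5 4 12))^(-1) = (1 10 11 8)(2 12 4 5 3)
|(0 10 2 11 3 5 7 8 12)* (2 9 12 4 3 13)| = 60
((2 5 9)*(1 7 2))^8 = (1 5 7 9 2)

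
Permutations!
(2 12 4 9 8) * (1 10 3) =(1 10 3)(2 12 4 9 8) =[0, 10, 12, 1, 9, 5, 6, 7, 2, 8, 3, 11, 4]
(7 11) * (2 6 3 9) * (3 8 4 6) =(2 3 9)(4 6 8)(7 11) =[0, 1, 3, 9, 6, 5, 8, 11, 4, 2, 10, 7]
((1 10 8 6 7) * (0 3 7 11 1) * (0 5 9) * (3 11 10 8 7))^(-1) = ((0 11 1 8 6 10 7 5 9))^(-1) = (0 9 5 7 10 6 8 1 11)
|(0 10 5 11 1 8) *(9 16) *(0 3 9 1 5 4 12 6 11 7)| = 40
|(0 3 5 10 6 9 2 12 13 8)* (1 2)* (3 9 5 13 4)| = |(0 9 1 2 12 4 3 13 8)(5 10 6)| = 9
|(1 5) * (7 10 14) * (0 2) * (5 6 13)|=12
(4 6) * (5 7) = [0, 1, 2, 3, 6, 7, 4, 5] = (4 6)(5 7)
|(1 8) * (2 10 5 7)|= 4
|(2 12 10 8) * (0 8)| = |(0 8 2 12 10)| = 5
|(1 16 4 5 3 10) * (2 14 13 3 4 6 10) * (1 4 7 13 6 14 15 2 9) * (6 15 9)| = 42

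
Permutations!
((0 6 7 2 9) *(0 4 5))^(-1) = ((0 6 7 2 9 4 5))^(-1) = (0 5 4 9 2 7 6)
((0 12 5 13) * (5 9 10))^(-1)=(0 13 5 10 9 12)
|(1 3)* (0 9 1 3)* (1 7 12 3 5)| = 7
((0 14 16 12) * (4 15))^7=(0 12 16 14)(4 15)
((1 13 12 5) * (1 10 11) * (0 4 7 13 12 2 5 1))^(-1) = (0 11 10 5 2 13 7 4)(1 12)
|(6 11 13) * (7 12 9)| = |(6 11 13)(7 12 9)| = 3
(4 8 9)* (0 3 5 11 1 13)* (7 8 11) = (0 3 5 7 8 9 4 11 1 13) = [3, 13, 2, 5, 11, 7, 6, 8, 9, 4, 10, 1, 12, 0]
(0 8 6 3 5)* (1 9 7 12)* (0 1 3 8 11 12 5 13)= [11, 9, 2, 13, 4, 1, 8, 5, 6, 7, 10, 12, 3, 0]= (0 11 12 3 13)(1 9 7 5)(6 8)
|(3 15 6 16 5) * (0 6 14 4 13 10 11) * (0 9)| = 12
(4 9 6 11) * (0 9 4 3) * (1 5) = (0 9 6 11 3)(1 5) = [9, 5, 2, 0, 4, 1, 11, 7, 8, 6, 10, 3]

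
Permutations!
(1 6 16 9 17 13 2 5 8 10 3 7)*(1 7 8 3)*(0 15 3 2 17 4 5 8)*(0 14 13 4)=(0 15 3 14 13 17 4 5 2 8 10 1 6 16 9)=[15, 6, 8, 14, 5, 2, 16, 7, 10, 0, 1, 11, 12, 17, 13, 3, 9, 4]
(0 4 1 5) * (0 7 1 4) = [0, 5, 2, 3, 4, 7, 6, 1] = (1 5 7)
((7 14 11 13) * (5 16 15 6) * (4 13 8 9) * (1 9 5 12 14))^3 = (1 13 9 7 4)(5 6 11 16 12 8 15 14)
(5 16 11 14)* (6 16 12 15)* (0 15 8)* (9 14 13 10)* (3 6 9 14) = [15, 1, 2, 6, 4, 12, 16, 7, 0, 3, 14, 13, 8, 10, 5, 9, 11] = (0 15 9 3 6 16 11 13 10 14 5 12 8)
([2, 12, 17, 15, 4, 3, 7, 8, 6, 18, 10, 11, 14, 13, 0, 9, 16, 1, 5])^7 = (0 2 17 1 12 14)(3 9 5 15 18)(6 7 8)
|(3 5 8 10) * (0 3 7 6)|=7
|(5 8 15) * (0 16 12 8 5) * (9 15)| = 6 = |(0 16 12 8 9 15)|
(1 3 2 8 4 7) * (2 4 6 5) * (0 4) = (0 4 7 1 3)(2 8 6 5) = [4, 3, 8, 0, 7, 2, 5, 1, 6]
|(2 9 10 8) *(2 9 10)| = |(2 10 8 9)| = 4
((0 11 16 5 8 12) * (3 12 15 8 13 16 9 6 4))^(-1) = ((0 11 9 6 4 3 12)(5 13 16)(8 15))^(-1) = (0 12 3 4 6 9 11)(5 16 13)(8 15)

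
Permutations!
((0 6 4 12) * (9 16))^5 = (0 6 4 12)(9 16)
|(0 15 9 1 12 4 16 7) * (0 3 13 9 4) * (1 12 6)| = 18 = |(0 15 4 16 7 3 13 9 12)(1 6)|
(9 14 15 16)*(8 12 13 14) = (8 12 13 14 15 16 9) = [0, 1, 2, 3, 4, 5, 6, 7, 12, 8, 10, 11, 13, 14, 15, 16, 9]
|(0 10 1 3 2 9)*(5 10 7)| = 8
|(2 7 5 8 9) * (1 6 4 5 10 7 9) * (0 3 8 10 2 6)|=|(0 3 8 1)(2 9 6 4 5 10 7)|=28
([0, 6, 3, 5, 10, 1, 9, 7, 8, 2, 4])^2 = (10)(1 9 3)(2 5 6)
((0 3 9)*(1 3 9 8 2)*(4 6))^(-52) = (9)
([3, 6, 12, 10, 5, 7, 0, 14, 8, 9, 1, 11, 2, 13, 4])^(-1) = [6, 10, 12, 0, 14, 4, 1, 5, 8, 9, 3, 11, 2, 13, 7]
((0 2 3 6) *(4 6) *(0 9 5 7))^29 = (0 9 3 7 6 2 5 4)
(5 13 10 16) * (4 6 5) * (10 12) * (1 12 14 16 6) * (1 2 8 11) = (1 12 10 6 5 13 14 16 4 2 8 11) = [0, 12, 8, 3, 2, 13, 5, 7, 11, 9, 6, 1, 10, 14, 16, 15, 4]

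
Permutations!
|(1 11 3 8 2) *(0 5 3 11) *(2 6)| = 7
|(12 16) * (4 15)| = 2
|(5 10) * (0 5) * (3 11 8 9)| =|(0 5 10)(3 11 8 9)| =12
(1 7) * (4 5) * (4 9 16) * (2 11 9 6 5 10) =(1 7)(2 11 9 16 4 10)(5 6) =[0, 7, 11, 3, 10, 6, 5, 1, 8, 16, 2, 9, 12, 13, 14, 15, 4]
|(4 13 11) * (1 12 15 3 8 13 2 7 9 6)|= 12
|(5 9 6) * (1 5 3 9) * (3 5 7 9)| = |(1 7 9 6 5)| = 5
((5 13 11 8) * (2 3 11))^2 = (2 11 5)(3 8 13)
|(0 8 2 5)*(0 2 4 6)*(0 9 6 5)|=10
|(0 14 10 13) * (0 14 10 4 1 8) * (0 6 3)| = 9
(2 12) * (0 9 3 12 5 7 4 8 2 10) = (0 9 3 12 10)(2 5 7 4 8) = [9, 1, 5, 12, 8, 7, 6, 4, 2, 3, 0, 11, 10]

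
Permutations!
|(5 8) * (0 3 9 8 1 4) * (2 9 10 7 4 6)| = |(0 3 10 7 4)(1 6 2 9 8 5)| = 30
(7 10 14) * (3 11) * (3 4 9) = [0, 1, 2, 11, 9, 5, 6, 10, 8, 3, 14, 4, 12, 13, 7] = (3 11 4 9)(7 10 14)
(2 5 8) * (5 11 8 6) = (2 11 8)(5 6) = [0, 1, 11, 3, 4, 6, 5, 7, 2, 9, 10, 8]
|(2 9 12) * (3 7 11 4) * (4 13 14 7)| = |(2 9 12)(3 4)(7 11 13 14)| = 12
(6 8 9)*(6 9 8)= (9)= [0, 1, 2, 3, 4, 5, 6, 7, 8, 9]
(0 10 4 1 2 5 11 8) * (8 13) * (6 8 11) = (0 10 4 1 2 5 6 8)(11 13) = [10, 2, 5, 3, 1, 6, 8, 7, 0, 9, 4, 13, 12, 11]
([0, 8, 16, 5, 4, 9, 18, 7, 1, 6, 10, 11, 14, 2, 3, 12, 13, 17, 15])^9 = [0, 8, 2, 5, 4, 9, 18, 7, 1, 6, 10, 11, 14, 13, 3, 12, 16, 17, 15]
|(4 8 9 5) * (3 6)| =4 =|(3 6)(4 8 9 5)|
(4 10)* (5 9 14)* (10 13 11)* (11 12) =(4 13 12 11 10)(5 9 14) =[0, 1, 2, 3, 13, 9, 6, 7, 8, 14, 4, 10, 11, 12, 5]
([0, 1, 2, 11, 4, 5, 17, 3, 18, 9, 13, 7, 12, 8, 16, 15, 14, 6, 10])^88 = (18)(3 11 7)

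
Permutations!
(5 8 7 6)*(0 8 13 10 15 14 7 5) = (0 8 5 13 10 15 14 7 6) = [8, 1, 2, 3, 4, 13, 0, 6, 5, 9, 15, 11, 12, 10, 7, 14]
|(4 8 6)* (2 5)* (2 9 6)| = |(2 5 9 6 4 8)| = 6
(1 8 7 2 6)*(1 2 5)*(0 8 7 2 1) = (0 8 2 6 1 7 5) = [8, 7, 6, 3, 4, 0, 1, 5, 2]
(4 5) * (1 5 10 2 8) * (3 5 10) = (1 10 2 8)(3 5 4) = [0, 10, 8, 5, 3, 4, 6, 7, 1, 9, 2]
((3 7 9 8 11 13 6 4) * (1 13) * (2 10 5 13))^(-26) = ((1 2 10 5 13 6 4 3 7 9 8 11))^(-26) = (1 8 7 4 13 10)(2 11 9 3 6 5)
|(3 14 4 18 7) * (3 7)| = |(3 14 4 18)| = 4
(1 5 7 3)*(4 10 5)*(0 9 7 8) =(0 9 7 3 1 4 10 5 8) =[9, 4, 2, 1, 10, 8, 6, 3, 0, 7, 5]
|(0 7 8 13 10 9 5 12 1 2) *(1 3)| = 11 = |(0 7 8 13 10 9 5 12 3 1 2)|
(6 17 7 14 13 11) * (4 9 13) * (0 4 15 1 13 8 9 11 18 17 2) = [4, 13, 0, 3, 11, 5, 2, 14, 9, 8, 10, 6, 12, 18, 15, 1, 16, 7, 17] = (0 4 11 6 2)(1 13 18 17 7 14 15)(8 9)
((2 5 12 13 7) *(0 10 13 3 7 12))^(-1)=(0 5 2 7 3 12 13 10)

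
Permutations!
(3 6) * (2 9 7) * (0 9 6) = (0 9 7 2 6 3) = [9, 1, 6, 0, 4, 5, 3, 2, 8, 7]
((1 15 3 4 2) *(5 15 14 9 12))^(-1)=((1 14 9 12 5 15 3 4 2))^(-1)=(1 2 4 3 15 5 12 9 14)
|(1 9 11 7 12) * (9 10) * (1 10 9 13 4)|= |(1 9 11 7 12 10 13 4)|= 8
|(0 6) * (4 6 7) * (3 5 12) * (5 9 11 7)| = |(0 5 12 3 9 11 7 4 6)| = 9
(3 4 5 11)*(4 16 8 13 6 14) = (3 16 8 13 6 14 4 5 11) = [0, 1, 2, 16, 5, 11, 14, 7, 13, 9, 10, 3, 12, 6, 4, 15, 8]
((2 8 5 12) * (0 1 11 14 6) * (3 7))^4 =((0 1 11 14 6)(2 8 5 12)(3 7))^4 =(0 6 14 11 1)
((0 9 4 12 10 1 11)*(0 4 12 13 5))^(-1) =((0 9 12 10 1 11 4 13 5))^(-1) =(0 5 13 4 11 1 10 12 9)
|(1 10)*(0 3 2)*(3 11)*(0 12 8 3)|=4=|(0 11)(1 10)(2 12 8 3)|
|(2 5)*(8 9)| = 2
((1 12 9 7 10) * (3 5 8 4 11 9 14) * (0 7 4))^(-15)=((0 7 10 1 12 14 3 5 8)(4 11 9))^(-15)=(0 1 3)(5 7 12)(8 10 14)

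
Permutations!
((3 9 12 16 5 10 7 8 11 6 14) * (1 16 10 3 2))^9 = ((1 16 5 3 9 12 10 7 8 11 6 14 2))^9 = (1 11 12 16 6 10 5 14 7 3 2 8 9)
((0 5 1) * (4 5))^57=(0 4 5 1)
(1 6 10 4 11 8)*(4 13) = (1 6 10 13 4 11 8) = [0, 6, 2, 3, 11, 5, 10, 7, 1, 9, 13, 8, 12, 4]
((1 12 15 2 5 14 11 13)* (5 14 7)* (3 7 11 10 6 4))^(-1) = ((1 12 15 2 14 10 6 4 3 7 5 11 13))^(-1) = (1 13 11 5 7 3 4 6 10 14 2 15 12)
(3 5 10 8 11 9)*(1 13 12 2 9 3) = (1 13 12 2 9)(3 5 10 8 11) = [0, 13, 9, 5, 4, 10, 6, 7, 11, 1, 8, 3, 2, 12]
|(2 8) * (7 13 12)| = |(2 8)(7 13 12)| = 6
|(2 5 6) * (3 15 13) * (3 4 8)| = 15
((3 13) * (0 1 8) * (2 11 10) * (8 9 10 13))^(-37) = (0 8 3 13 11 2 10 9 1)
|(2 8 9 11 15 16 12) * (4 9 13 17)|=|(2 8 13 17 4 9 11 15 16 12)|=10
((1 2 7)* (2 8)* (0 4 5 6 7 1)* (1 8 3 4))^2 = (8)(0 3 5 7 1 4 6)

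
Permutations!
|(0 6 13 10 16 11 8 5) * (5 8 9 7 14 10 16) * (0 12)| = 11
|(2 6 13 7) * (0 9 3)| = 12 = |(0 9 3)(2 6 13 7)|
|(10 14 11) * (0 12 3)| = |(0 12 3)(10 14 11)| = 3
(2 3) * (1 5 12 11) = [0, 5, 3, 2, 4, 12, 6, 7, 8, 9, 10, 1, 11] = (1 5 12 11)(2 3)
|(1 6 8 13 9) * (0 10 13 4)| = |(0 10 13 9 1 6 8 4)| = 8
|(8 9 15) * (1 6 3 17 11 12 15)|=9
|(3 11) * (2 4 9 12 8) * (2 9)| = |(2 4)(3 11)(8 9 12)| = 6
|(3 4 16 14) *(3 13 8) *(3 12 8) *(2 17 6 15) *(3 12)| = 28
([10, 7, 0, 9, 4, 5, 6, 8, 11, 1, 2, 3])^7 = [10, 7, 0, 9, 4, 5, 6, 8, 11, 1, 2, 3]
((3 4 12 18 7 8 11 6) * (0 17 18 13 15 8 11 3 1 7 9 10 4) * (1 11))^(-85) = ((0 17 18 9 10 4 12 13 15 8 3)(1 7)(6 11))^(-85) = (0 9 12 8 17 10 13 3 18 4 15)(1 7)(6 11)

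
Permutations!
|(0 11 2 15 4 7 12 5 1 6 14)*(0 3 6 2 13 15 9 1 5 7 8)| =6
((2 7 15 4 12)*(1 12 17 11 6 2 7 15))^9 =(2 17)(4 6)(11 15)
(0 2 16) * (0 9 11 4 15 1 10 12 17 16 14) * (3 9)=[2, 10, 14, 9, 15, 5, 6, 7, 8, 11, 12, 4, 17, 13, 0, 1, 3, 16]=(0 2 14)(1 10 12 17 16 3 9 11 4 15)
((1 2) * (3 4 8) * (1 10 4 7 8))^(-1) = (1 4 10 2)(3 8 7)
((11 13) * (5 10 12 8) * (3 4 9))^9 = ((3 4 9)(5 10 12 8)(11 13))^9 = (5 10 12 8)(11 13)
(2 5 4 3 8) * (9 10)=(2 5 4 3 8)(9 10)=[0, 1, 5, 8, 3, 4, 6, 7, 2, 10, 9]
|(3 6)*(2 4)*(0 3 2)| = 5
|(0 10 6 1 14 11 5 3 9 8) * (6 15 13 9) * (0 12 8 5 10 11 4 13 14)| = |(0 11 10 15 14 4 13 9 5 3 6 1)(8 12)| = 12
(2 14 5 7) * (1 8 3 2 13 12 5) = (1 8 3 2 14)(5 7 13 12) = [0, 8, 14, 2, 4, 7, 6, 13, 3, 9, 10, 11, 5, 12, 1]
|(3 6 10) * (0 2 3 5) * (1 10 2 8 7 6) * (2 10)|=6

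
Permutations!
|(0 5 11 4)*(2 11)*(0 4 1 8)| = 6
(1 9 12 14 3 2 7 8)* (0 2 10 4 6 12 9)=[2, 0, 7, 10, 6, 5, 12, 8, 1, 9, 4, 11, 14, 13, 3]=(0 2 7 8 1)(3 10 4 6 12 14)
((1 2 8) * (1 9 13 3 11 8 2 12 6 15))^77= ((1 12 6 15)(3 11 8 9 13))^77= (1 12 6 15)(3 8 13 11 9)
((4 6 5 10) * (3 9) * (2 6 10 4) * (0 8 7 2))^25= (0 8 7 2 6 5 4 10)(3 9)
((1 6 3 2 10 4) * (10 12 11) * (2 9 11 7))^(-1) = (1 4 10 11 9 3 6)(2 7 12)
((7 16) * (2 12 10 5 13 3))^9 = (2 5)(3 10)(7 16)(12 13)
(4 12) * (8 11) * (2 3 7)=(2 3 7)(4 12)(8 11)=[0, 1, 3, 7, 12, 5, 6, 2, 11, 9, 10, 8, 4]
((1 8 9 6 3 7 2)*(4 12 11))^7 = (4 12 11)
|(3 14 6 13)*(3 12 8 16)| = 7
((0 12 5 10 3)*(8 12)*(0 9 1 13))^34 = (0 1 3 5 8 13 9 10 12)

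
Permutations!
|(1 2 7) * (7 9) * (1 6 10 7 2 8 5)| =|(1 8 5)(2 9)(6 10 7)| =6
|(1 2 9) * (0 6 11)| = 3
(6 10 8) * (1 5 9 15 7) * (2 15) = (1 5 9 2 15 7)(6 10 8) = [0, 5, 15, 3, 4, 9, 10, 1, 6, 2, 8, 11, 12, 13, 14, 7]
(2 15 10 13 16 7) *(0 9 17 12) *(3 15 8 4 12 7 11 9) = [3, 1, 8, 15, 12, 5, 6, 2, 4, 17, 13, 9, 0, 16, 14, 10, 11, 7] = (0 3 15 10 13 16 11 9 17 7 2 8 4 12)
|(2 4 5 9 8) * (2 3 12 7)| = |(2 4 5 9 8 3 12 7)| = 8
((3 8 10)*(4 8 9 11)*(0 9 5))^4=((0 9 11 4 8 10 3 5))^4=(0 8)(3 11)(4 5)(9 10)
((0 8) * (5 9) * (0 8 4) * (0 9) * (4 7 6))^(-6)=(9)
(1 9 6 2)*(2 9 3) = [0, 3, 1, 2, 4, 5, 9, 7, 8, 6] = (1 3 2)(6 9)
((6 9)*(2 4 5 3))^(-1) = (2 3 5 4)(6 9)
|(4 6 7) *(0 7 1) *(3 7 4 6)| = |(0 4 3 7 6 1)| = 6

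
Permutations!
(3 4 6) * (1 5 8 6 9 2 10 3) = (1 5 8 6)(2 10 3 4 9) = [0, 5, 10, 4, 9, 8, 1, 7, 6, 2, 3]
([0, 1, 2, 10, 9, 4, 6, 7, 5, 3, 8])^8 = [0, 1, 2, 8, 3, 9, 6, 7, 4, 10, 5]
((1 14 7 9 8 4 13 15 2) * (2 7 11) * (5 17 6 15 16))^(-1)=((1 14 11 2)(4 13 16 5 17 6 15 7 9 8))^(-1)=(1 2 11 14)(4 8 9 7 15 6 17 5 16 13)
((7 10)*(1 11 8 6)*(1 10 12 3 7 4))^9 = ((1 11 8 6 10 4)(3 7 12))^9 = (12)(1 6)(4 8)(10 11)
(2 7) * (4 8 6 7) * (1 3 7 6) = (1 3 7 2 4 8) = [0, 3, 4, 7, 8, 5, 6, 2, 1]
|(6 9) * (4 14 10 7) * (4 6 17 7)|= |(4 14 10)(6 9 17 7)|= 12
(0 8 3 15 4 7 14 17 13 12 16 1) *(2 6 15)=(0 8 3 2 6 15 4 7 14 17 13 12 16 1)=[8, 0, 6, 2, 7, 5, 15, 14, 3, 9, 10, 11, 16, 12, 17, 4, 1, 13]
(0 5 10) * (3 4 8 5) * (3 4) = [4, 1, 2, 3, 8, 10, 6, 7, 5, 9, 0] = (0 4 8 5 10)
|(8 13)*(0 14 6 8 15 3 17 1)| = 9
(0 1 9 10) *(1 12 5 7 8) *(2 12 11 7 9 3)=(0 11 7 8 1 3 2 12 5 9 10)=[11, 3, 12, 2, 4, 9, 6, 8, 1, 10, 0, 7, 5]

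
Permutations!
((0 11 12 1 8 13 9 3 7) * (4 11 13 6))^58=((0 13 9 3 7)(1 8 6 4 11 12))^58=(0 3 13 7 9)(1 11 6)(4 8 12)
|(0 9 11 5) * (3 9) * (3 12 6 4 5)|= 15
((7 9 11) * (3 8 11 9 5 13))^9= (3 7)(5 8)(11 13)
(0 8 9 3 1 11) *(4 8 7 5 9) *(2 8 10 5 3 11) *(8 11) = (0 7 3 1 2 11)(4 10 5 9 8) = [7, 2, 11, 1, 10, 9, 6, 3, 4, 8, 5, 0]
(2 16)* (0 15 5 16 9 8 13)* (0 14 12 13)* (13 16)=(0 15 5 13 14 12 16 2 9 8)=[15, 1, 9, 3, 4, 13, 6, 7, 0, 8, 10, 11, 16, 14, 12, 5, 2]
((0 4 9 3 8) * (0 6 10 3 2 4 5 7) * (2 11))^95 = ((0 5 7)(2 4 9 11)(3 8 6 10))^95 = (0 7 5)(2 11 9 4)(3 10 6 8)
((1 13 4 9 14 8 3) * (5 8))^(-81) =((1 13 4 9 14 5 8 3))^(-81) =(1 3 8 5 14 9 4 13)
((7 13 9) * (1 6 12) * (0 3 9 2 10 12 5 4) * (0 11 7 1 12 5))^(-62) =((0 3 9 1 6)(2 10 5 4 11 7 13))^(-62) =(0 1 3 6 9)(2 10 5 4 11 7 13)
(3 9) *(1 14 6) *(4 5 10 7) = (1 14 6)(3 9)(4 5 10 7) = [0, 14, 2, 9, 5, 10, 1, 4, 8, 3, 7, 11, 12, 13, 6]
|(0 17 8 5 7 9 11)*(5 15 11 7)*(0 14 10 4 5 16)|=10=|(0 17 8 15 11 14 10 4 5 16)(7 9)|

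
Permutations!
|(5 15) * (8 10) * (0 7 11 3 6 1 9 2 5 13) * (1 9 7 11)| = 18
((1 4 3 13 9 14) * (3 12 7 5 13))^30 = (1 9 5 12)(4 14 13 7) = ((1 4 12 7 5 13 9 14))^30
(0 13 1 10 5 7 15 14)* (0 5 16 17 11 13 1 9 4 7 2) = [1, 10, 0, 3, 7, 2, 6, 15, 8, 4, 16, 13, 12, 9, 5, 14, 17, 11] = (0 1 10 16 17 11 13 9 4 7 15 14 5 2)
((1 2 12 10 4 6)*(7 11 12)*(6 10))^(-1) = (1 6 12 11 7 2)(4 10)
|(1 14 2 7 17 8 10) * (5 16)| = 14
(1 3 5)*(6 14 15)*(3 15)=(1 15 6 14 3 5)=[0, 15, 2, 5, 4, 1, 14, 7, 8, 9, 10, 11, 12, 13, 3, 6]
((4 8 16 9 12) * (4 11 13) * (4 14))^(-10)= (4 13 12 16)(8 14 11 9)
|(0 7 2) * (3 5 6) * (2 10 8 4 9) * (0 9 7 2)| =|(0 2 9)(3 5 6)(4 7 10 8)| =12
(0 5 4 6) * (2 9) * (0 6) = [5, 1, 9, 3, 0, 4, 6, 7, 8, 2] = (0 5 4)(2 9)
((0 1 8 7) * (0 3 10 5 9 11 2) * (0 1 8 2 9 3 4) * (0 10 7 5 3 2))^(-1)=((0 8 5 2 1)(3 7 4 10)(9 11))^(-1)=(0 1 2 5 8)(3 10 4 7)(9 11)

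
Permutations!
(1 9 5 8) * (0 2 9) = (0 2 9 5 8 1) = [2, 0, 9, 3, 4, 8, 6, 7, 1, 5]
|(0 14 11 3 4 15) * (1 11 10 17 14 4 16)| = |(0 4 15)(1 11 3 16)(10 17 14)| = 12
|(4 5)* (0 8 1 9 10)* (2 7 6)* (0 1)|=|(0 8)(1 9 10)(2 7 6)(4 5)|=6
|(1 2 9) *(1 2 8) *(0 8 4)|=4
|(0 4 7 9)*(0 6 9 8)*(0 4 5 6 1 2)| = |(0 5 6 9 1 2)(4 7 8)| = 6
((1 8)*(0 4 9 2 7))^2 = (0 9 7 4 2)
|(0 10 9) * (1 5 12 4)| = 12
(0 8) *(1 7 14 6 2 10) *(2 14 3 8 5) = [5, 7, 10, 8, 4, 2, 14, 3, 0, 9, 1, 11, 12, 13, 6] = (0 5 2 10 1 7 3 8)(6 14)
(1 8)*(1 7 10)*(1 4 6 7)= [0, 8, 2, 3, 6, 5, 7, 10, 1, 9, 4]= (1 8)(4 6 7 10)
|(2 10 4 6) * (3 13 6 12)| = 7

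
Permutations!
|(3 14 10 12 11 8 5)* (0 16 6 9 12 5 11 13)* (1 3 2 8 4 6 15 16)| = 14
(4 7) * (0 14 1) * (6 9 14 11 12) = (0 11 12 6 9 14 1)(4 7) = [11, 0, 2, 3, 7, 5, 9, 4, 8, 14, 10, 12, 6, 13, 1]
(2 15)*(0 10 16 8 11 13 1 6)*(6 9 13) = (0 10 16 8 11 6)(1 9 13)(2 15) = [10, 9, 15, 3, 4, 5, 0, 7, 11, 13, 16, 6, 12, 1, 14, 2, 8]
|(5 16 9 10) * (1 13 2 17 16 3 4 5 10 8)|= |(1 13 2 17 16 9 8)(3 4 5)|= 21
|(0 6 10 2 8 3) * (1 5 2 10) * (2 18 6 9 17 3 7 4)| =4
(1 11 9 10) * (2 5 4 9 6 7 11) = (1 2 5 4 9 10)(6 7 11) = [0, 2, 5, 3, 9, 4, 7, 11, 8, 10, 1, 6]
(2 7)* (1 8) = (1 8)(2 7) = [0, 8, 7, 3, 4, 5, 6, 2, 1]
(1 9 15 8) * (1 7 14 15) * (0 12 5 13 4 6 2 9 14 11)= [12, 14, 9, 3, 6, 13, 2, 11, 7, 1, 10, 0, 5, 4, 15, 8]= (0 12 5 13 4 6 2 9 1 14 15 8 7 11)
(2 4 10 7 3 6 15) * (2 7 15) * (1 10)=(1 10 15 7 3 6 2 4)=[0, 10, 4, 6, 1, 5, 2, 3, 8, 9, 15, 11, 12, 13, 14, 7]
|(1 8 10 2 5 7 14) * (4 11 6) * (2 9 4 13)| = |(1 8 10 9 4 11 6 13 2 5 7 14)| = 12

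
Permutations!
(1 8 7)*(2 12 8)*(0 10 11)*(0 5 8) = (0 10 11 5 8 7 1 2 12) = [10, 2, 12, 3, 4, 8, 6, 1, 7, 9, 11, 5, 0]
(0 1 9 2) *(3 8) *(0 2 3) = (0 1 9 3 8) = [1, 9, 2, 8, 4, 5, 6, 7, 0, 3]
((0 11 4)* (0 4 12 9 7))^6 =(0 11 12 9 7)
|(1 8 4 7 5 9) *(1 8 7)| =|(1 7 5 9 8 4)| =6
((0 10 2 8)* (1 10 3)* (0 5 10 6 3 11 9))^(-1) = (0 9 11)(1 3 6)(2 10 5 8)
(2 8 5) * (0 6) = (0 6)(2 8 5) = [6, 1, 8, 3, 4, 2, 0, 7, 5]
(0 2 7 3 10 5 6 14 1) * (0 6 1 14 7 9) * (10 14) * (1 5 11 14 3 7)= (0 2 9)(1 6)(10 11 14)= [2, 6, 9, 3, 4, 5, 1, 7, 8, 0, 11, 14, 12, 13, 10]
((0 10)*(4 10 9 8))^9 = ((0 9 8 4 10))^9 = (0 10 4 8 9)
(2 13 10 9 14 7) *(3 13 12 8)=(2 12 8 3 13 10 9 14 7)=[0, 1, 12, 13, 4, 5, 6, 2, 3, 14, 9, 11, 8, 10, 7]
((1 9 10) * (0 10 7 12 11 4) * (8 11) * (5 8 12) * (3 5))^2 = (12)(0 1 7 5 11)(3 8 4 10 9)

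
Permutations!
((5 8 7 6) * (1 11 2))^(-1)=((1 11 2)(5 8 7 6))^(-1)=(1 2 11)(5 6 7 8)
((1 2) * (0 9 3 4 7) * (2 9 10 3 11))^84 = ((0 10 3 4 7)(1 9 11 2))^84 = (11)(0 7 4 3 10)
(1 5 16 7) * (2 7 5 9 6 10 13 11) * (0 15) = (0 15)(1 9 6 10 13 11 2 7)(5 16) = [15, 9, 7, 3, 4, 16, 10, 1, 8, 6, 13, 2, 12, 11, 14, 0, 5]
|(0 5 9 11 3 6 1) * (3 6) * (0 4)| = |(0 5 9 11 6 1 4)| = 7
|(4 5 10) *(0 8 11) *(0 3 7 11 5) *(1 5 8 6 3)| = |(0 6 3 7 11 1 5 10 4)| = 9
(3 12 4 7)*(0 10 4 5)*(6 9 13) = [10, 1, 2, 12, 7, 0, 9, 3, 8, 13, 4, 11, 5, 6] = (0 10 4 7 3 12 5)(6 9 13)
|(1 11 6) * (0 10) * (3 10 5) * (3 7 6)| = |(0 5 7 6 1 11 3 10)| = 8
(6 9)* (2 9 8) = (2 9 6 8) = [0, 1, 9, 3, 4, 5, 8, 7, 2, 6]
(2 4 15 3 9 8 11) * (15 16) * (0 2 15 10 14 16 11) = (0 2 4 11 15 3 9 8)(10 14 16) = [2, 1, 4, 9, 11, 5, 6, 7, 0, 8, 14, 15, 12, 13, 16, 3, 10]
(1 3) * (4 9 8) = (1 3)(4 9 8) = [0, 3, 2, 1, 9, 5, 6, 7, 4, 8]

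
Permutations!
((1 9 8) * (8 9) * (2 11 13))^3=((1 8)(2 11 13))^3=(13)(1 8)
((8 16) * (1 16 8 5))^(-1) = ((1 16 5))^(-1) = (1 5 16)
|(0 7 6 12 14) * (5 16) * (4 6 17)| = 14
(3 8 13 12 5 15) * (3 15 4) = [0, 1, 2, 8, 3, 4, 6, 7, 13, 9, 10, 11, 5, 12, 14, 15] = (15)(3 8 13 12 5 4)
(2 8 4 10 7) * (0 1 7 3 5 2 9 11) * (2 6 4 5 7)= [1, 2, 8, 7, 10, 6, 4, 9, 5, 11, 3, 0]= (0 1 2 8 5 6 4 10 3 7 9 11)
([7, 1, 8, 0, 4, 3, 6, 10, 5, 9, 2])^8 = (0 7 10 2 8 5 3)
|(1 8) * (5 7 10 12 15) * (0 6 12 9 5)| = 4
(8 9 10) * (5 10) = (5 10 8 9) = [0, 1, 2, 3, 4, 10, 6, 7, 9, 5, 8]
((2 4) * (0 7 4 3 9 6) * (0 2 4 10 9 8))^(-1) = (0 8 3 2 6 9 10 7)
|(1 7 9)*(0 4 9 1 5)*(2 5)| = |(0 4 9 2 5)(1 7)| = 10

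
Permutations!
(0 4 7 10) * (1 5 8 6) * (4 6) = (0 6 1 5 8 4 7 10) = [6, 5, 2, 3, 7, 8, 1, 10, 4, 9, 0]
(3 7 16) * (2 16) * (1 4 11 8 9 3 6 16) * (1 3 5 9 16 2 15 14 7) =(1 4 11 8 16 6 2 3)(5 9)(7 15 14) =[0, 4, 3, 1, 11, 9, 2, 15, 16, 5, 10, 8, 12, 13, 7, 14, 6]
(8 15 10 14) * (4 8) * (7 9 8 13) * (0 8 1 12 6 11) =[8, 12, 2, 3, 13, 5, 11, 9, 15, 1, 14, 0, 6, 7, 4, 10] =(0 8 15 10 14 4 13 7 9 1 12 6 11)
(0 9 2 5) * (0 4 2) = (0 9)(2 5 4) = [9, 1, 5, 3, 2, 4, 6, 7, 8, 0]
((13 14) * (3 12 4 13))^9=((3 12 4 13 14))^9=(3 14 13 4 12)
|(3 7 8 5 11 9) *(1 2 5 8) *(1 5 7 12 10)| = 9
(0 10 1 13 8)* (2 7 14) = (0 10 1 13 8)(2 7 14) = [10, 13, 7, 3, 4, 5, 6, 14, 0, 9, 1, 11, 12, 8, 2]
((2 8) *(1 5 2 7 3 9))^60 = (1 7 5 3 2 9 8)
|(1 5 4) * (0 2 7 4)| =|(0 2 7 4 1 5)| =6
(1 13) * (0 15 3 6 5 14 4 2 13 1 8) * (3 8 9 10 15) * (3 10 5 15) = (0 10 3 6 15 8)(2 13 9 5 14 4) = [10, 1, 13, 6, 2, 14, 15, 7, 0, 5, 3, 11, 12, 9, 4, 8]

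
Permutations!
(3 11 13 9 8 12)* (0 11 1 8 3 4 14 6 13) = (0 11)(1 8 12 4 14 6 13 9 3) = [11, 8, 2, 1, 14, 5, 13, 7, 12, 3, 10, 0, 4, 9, 6]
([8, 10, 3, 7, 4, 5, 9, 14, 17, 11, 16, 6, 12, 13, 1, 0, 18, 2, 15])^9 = [16, 3, 0, 8, 4, 5, 6, 17, 18, 9, 7, 11, 12, 13, 2, 10, 14, 15, 1]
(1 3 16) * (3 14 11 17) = (1 14 11 17 3 16) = [0, 14, 2, 16, 4, 5, 6, 7, 8, 9, 10, 17, 12, 13, 11, 15, 1, 3]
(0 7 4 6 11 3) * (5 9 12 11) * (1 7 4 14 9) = (0 4 6 5 1 7 14 9 12 11 3) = [4, 7, 2, 0, 6, 1, 5, 14, 8, 12, 10, 3, 11, 13, 9]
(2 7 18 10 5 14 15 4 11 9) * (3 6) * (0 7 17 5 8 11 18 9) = (0 7 9 2 17 5 14 15 4 18 10 8 11)(3 6) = [7, 1, 17, 6, 18, 14, 3, 9, 11, 2, 8, 0, 12, 13, 15, 4, 16, 5, 10]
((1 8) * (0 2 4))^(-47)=(0 2 4)(1 8)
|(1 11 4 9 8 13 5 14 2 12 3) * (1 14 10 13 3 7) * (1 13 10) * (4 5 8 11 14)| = |(1 14 2 12 7 13 8 3 4 9 11 5)| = 12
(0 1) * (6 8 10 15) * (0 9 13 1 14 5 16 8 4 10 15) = (0 14 5 16 8 15 6 4 10)(1 9 13) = [14, 9, 2, 3, 10, 16, 4, 7, 15, 13, 0, 11, 12, 1, 5, 6, 8]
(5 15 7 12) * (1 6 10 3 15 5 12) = (1 6 10 3 15 7) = [0, 6, 2, 15, 4, 5, 10, 1, 8, 9, 3, 11, 12, 13, 14, 7]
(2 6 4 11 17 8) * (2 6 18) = [0, 1, 18, 3, 11, 5, 4, 7, 6, 9, 10, 17, 12, 13, 14, 15, 16, 8, 2] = (2 18)(4 11 17 8 6)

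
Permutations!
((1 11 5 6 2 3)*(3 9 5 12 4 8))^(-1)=(1 3 8 4 12 11)(2 6 5 9)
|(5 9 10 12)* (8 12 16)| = |(5 9 10 16 8 12)| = 6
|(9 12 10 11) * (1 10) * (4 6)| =10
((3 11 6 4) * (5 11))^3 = (3 6 5 4 11)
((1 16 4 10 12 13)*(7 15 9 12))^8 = (1 13 12 9 15 7 10 4 16)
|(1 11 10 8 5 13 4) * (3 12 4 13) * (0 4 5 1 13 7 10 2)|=|(0 4 13 7 10 8 1 11 2)(3 12 5)|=9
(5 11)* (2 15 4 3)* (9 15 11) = (2 11 5 9 15 4 3) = [0, 1, 11, 2, 3, 9, 6, 7, 8, 15, 10, 5, 12, 13, 14, 4]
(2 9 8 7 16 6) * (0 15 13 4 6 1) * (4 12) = (0 15 13 12 4 6 2 9 8 7 16 1) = [15, 0, 9, 3, 6, 5, 2, 16, 7, 8, 10, 11, 4, 12, 14, 13, 1]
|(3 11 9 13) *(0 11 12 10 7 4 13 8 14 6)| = 6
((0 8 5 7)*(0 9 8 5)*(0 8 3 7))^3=(9)(0 5)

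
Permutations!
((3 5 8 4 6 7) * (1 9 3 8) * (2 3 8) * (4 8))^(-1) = (1 5 3 2 7 6 4 9) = ((1 9 4 6 7 2 3 5))^(-1)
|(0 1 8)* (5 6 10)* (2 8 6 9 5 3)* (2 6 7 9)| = 21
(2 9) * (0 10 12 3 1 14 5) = [10, 14, 9, 1, 4, 0, 6, 7, 8, 2, 12, 11, 3, 13, 5] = (0 10 12 3 1 14 5)(2 9)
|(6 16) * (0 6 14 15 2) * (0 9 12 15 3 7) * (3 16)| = 4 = |(0 6 3 7)(2 9 12 15)(14 16)|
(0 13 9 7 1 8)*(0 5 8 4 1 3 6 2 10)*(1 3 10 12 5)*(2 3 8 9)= (0 13 2 12 5 9 7 10)(1 4 8)(3 6)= [13, 4, 12, 6, 8, 9, 3, 10, 1, 7, 0, 11, 5, 2]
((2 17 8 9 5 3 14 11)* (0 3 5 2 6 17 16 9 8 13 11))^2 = ((0 3 14)(2 16 9)(6 17 13 11))^2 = (0 14 3)(2 9 16)(6 13)(11 17)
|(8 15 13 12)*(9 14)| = 4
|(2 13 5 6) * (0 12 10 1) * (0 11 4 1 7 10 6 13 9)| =30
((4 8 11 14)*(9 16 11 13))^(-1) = (4 14 11 16 9 13 8) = ((4 8 13 9 16 11 14))^(-1)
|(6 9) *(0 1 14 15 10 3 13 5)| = |(0 1 14 15 10 3 13 5)(6 9)| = 8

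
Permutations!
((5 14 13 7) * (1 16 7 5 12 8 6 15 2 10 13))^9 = (1 13 15 12)(2 8 16 5)(6 7 14 10)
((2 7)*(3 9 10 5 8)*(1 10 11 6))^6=((1 10 5 8 3 9 11 6)(2 7))^6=(1 11 3 5)(6 9 8 10)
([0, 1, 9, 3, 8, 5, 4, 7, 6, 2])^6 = [0, 1, 2, 3, 4, 5, 6, 7, 8, 9]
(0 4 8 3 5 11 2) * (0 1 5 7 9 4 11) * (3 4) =(0 11 2 1 5)(3 7 9)(4 8) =[11, 5, 1, 7, 8, 0, 6, 9, 4, 3, 10, 2]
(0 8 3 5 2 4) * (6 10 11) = [8, 1, 4, 5, 0, 2, 10, 7, 3, 9, 11, 6] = (0 8 3 5 2 4)(6 10 11)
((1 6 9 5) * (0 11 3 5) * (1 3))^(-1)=((0 11 1 6 9)(3 5))^(-1)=(0 9 6 1 11)(3 5)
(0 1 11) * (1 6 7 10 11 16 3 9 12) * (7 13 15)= (0 6 13 15 7 10 11)(1 16 3 9 12)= [6, 16, 2, 9, 4, 5, 13, 10, 8, 12, 11, 0, 1, 15, 14, 7, 3]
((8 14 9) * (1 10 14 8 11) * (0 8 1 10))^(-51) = ((0 8 1)(9 11 10 14))^(-51) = (9 11 10 14)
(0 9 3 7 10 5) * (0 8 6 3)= (0 9)(3 7 10 5 8 6)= [9, 1, 2, 7, 4, 8, 3, 10, 6, 0, 5]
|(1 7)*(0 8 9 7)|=5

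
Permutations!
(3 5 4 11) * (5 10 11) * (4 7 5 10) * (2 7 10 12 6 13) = [0, 1, 7, 4, 12, 10, 13, 5, 8, 9, 11, 3, 6, 2] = (2 7 5 10 11 3 4 12 6 13)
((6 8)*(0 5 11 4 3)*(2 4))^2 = (0 11 4)(2 3 5)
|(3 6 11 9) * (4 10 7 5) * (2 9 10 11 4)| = 9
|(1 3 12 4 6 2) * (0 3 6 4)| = 3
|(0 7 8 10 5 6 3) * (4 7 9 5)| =|(0 9 5 6 3)(4 7 8 10)| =20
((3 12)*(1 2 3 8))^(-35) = (12)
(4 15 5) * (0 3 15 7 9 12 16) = (0 3 15 5 4 7 9 12 16) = [3, 1, 2, 15, 7, 4, 6, 9, 8, 12, 10, 11, 16, 13, 14, 5, 0]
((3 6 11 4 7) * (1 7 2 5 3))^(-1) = (1 7)(2 4 11 6 3 5)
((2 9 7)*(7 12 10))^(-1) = (2 7 10 12 9)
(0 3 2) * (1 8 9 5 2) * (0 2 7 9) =[3, 8, 2, 1, 4, 7, 6, 9, 0, 5] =(0 3 1 8)(5 7 9)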